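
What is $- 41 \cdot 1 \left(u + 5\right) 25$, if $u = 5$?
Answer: $-10250$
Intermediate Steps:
$- 41 \cdot 1 \left(u + 5\right) 25 = - 41 \cdot 1 \left(5 + 5\right) 25 = - 41 \cdot 1 \cdot 10 \cdot 25 = \left(-41\right) 10 \cdot 25 = \left(-410\right) 25 = -10250$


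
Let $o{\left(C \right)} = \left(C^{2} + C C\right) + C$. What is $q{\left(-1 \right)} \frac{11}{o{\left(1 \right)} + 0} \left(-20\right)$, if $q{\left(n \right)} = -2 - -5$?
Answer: $-220$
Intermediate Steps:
$q{\left(n \right)} = 3$ ($q{\left(n \right)} = -2 + 5 = 3$)
$o{\left(C \right)} = C + 2 C^{2}$ ($o{\left(C \right)} = \left(C^{2} + C^{2}\right) + C = 2 C^{2} + C = C + 2 C^{2}$)
$q{\left(-1 \right)} \frac{11}{o{\left(1 \right)} + 0} \left(-20\right) = 3 \frac{11}{1 \left(1 + 2 \cdot 1\right) + 0} \left(-20\right) = 3 \frac{11}{1 \left(1 + 2\right) + 0} \left(-20\right) = 3 \frac{11}{1 \cdot 3 + 0} \left(-20\right) = 3 \frac{11}{3 + 0} \left(-20\right) = 3 \cdot \frac{11}{3} \left(-20\right) = 11 \left(-20\right) = -220$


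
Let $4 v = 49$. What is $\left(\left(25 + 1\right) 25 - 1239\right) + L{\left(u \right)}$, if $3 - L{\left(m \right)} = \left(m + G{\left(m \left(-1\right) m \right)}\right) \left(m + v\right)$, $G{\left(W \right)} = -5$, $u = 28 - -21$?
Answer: $-3281$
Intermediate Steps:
$v = \frac{49}{4}$ ($v = \frac{1}{4} \cdot 49 = \frac{49}{4} \approx 12.25$)
$u = 49$ ($u = 28 + 21 = 49$)
$L{\left(m \right)} = 3 - \left(-5 + m\right) \left(\frac{49}{4} + m\right)$ ($L{\left(m \right)} = 3 - \left(m - 5\right) \left(m + \frac{49}{4}\right) = 3 - \left(-5 + m\right) \left(\frac{49}{4} + m\right)$)
$\left(\left(25 + 1\right) 25 - 1239\right) + L{\left(u \right)} = \left(\left(25 + 1\right) 25 - 1239\right) - 2692 = \left(26 \cdot 25 - 1239\right) - 2692 = \left(650 - 1239\right) - 2692 = -589 - 2692 = -3281$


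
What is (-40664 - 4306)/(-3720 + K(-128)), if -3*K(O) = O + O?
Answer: 67455/5452 ≈ 12.373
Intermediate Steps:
K(O) = -2*O/3 (K(O) = -(O + O)/3 = -2*O/3)
(-40664 - 4306)/(-3720 + K(-128)) = (-40664 - 4306)/(-3720 - ⅔*(-128)) = -44970/(-3720 + 256/3) = -44970/(-10904/3) = -44970*(-3/10904) = 67455/5452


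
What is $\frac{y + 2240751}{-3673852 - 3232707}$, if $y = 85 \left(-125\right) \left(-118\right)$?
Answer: $- \frac{3494501}{6906559} \approx -0.50597$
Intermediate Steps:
$y = 1253750$ ($y = \left(-10625\right) \left(-118\right) = 1253750$)
$\frac{y + 2240751}{-3673852 - 3232707} = \frac{1253750 + 2240751}{-3673852 - 3232707} = \frac{3494501}{-6906559} = 3494501 \left(- \frac{1}{6906559}\right) = - \frac{3494501}{6906559}$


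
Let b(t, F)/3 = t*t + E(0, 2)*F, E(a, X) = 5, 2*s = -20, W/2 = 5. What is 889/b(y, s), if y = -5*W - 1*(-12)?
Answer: 889/4182 ≈ 0.21258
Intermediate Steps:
W = 10 (W = 2*5 = 10)
s = -10 (s = (½)*(-20) = -10)
y = -38 (y = -5*10 - 1*(-12) = -50 + 12 = -38)
b(t, F) = 3*t² + 15*F (b(t, F) = 3*(t*t + 5*F) = 3*(t² + 5*F) = 3*t² + 15*F)
889/b(y, s) = 889/(3*(-38)² + 15*(-10)) = 889/(3*1444 - 150) = 889/(4332 - 150) = 889/4182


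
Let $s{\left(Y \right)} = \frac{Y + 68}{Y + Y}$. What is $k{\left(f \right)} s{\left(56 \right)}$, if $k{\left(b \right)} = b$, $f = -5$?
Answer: $- \frac{155}{28} \approx -5.5357$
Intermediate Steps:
$s{\left(Y \right)} = \frac{68 + Y}{2 Y}$
$k{\left(f \right)} s{\left(56 \right)} = - 5 \frac{68 + 56}{2 \cdot 56} = - 5 \cdot \frac{1}{2} \cdot \frac{1}{56} \cdot 124 = \left(-5\right) \frac{31}{28} = - \frac{155}{28}$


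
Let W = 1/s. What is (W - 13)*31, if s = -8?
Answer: -3255/8 ≈ -406.88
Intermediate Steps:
W = -⅛ (W = 1/(-8) = -⅛ ≈ -0.12500)
(W - 13)*31 = (-⅛ - 13)*31 = -105/8*31 = -3255/8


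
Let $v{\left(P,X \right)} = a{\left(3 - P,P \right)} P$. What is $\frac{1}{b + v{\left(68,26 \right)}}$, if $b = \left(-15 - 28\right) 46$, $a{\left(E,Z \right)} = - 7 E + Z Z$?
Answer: $\frac{1}{343394} \approx 2.9121 \cdot 10^{-6}$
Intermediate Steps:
$a{\left(E,Z \right)} = Z^{2} - 7 E$ ($a{\left(E,Z \right)} = - 7 E + Z^{2} = Z^{2} - 7 E$)
$v{\left(P,X \right)} = P \left(-21 + P^{2} + 7 P\right)$ ($v{\left(P,X \right)} = \left(P^{2} - 7 \left(3 - P\right)\right) P = \left(P^{2} + \left(-21 + 7 P\right)\right) P = \left(-21 + P^{2} + 7 P\right) P = P \left(-21 + P^{2} + 7 P\right)$)
$b = -1978$ ($b = \left(-43\right) 46 = -1978$)
$\frac{1}{b + v{\left(68,26 \right)}} = \frac{1}{-1978 + 68 \left(-21 + 68^{2} + 7 \cdot 68\right)} = \frac{1}{-1978 + 68 \left(-21 + 4624 + 476\right)} = \frac{1}{-1978 + 68 \cdot 5079} = \frac{1}{-1978 + 345372} = \frac{1}{343394}$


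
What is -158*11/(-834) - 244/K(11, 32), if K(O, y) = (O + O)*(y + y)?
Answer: 280451/146784 ≈ 1.9106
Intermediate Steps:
K(O, y) = 4*O*y (K(O, y) = (2*O)*(2*y) = 4*O*y)
-158*11/(-834) - 244/K(11, 32) = -158*11/(-834) - 244/(4*11*32) = -1738*(-1/834) - 244/1408 = 869/417 - 244*1/1408 = 869/417 - 61/352 = 280451/146784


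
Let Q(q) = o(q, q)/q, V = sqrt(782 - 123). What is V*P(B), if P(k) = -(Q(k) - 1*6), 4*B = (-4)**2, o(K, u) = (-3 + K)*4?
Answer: 5*sqrt(659) ≈ 128.35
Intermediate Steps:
o(K, u) = -12 + 4*K
B = 4 (B = (1/4)*(-4)**2 = (1/4)*16 = 4)
V = sqrt(659) ≈ 25.671
Q(q) = (-12 + 4*q)/q
P(k) = 2 + 12/k (P(k) = -((4 - 12/k) - 1*6) = -((4 - 12/k) - 6) = -(-2 - 12/k) = 2 + 12/k)
V*P(B) = sqrt(659)*(2 + 12/4) = sqrt(659)*(2 + 12*(1/4)) = sqrt(659)*(2 + 3) = sqrt(659)*5 = 5*sqrt(659)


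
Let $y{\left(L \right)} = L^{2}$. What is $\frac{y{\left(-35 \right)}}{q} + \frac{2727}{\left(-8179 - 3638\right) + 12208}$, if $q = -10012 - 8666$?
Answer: $\frac{50455931}{7303098} \approx 6.9088$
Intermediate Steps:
$q = -18678$
$\frac{y{\left(-35 \right)}}{q} + \frac{2727}{\left(-8179 - 3638\right) + 12208} = \frac{\left(-35\right)^{2}}{-18678} + \frac{2727}{\left(-8179 - 3638\right) + 12208} = 1225 \left(- \frac{1}{18678}\right) + \frac{2727}{-11817 + 12208} = - \frac{1225}{18678} + \frac{2727}{391} = \frac{50455931}{7303098}$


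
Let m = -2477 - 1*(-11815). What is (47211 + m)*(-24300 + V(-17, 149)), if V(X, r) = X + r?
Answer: -1366676232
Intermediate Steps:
m = 9338 (m = -2477 + 11815 = 9338)
(47211 + m)*(-24300 + V(-17, 149)) = (47211 + 9338)*(-24300 + (-17 + 149)) = 56549*(-24300 + 132) = 56549*(-24168) = -1366676232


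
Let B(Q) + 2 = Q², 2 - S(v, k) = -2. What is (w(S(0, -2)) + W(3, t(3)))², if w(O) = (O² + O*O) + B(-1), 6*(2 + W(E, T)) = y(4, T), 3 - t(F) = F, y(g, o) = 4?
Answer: 7921/9 ≈ 880.11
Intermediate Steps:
S(v, k) = 4 (S(v, k) = 2 - 1*(-2) = 2 + 2 = 4)
t(F) = 3 - F
W(E, T) = -4/3 (W(E, T) = -2 + (⅙)*4 = -2 + ⅔ = -4/3)
B(Q) = -2 + Q²
w(O) = -1 + 2*O² (w(O) = (O² + O*O) + (-2 + (-1)²) = (O² + O²) + (-2 + 1) = 2*O² - 1 = -1 + 2*O²)
(w(S(0, -2)) + W(3, t(3)))² = ((-1 + 2*4²) - 4/3)² = ((-1 + 2*16) - 4/3)² = ((-1 + 32) - 4/3)² = (31 - 4/3)² = (89/3)² = 7921/9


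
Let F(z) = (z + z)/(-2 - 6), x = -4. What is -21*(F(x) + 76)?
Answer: -1617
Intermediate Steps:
F(z) = -z/4 (F(z) = (2*z)/(-8) = (2*z)*(-1/8) = -z/4)
-21*(F(x) + 76) = -21*(-1/4*(-4) + 76) = -21*(1 + 76) = -21*77 = -1617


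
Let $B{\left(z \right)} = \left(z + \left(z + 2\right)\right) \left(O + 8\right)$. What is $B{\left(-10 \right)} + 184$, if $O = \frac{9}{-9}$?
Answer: $58$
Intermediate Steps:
$O = -1$ ($O = 9 \left(- \frac{1}{9}\right) = -1$)
$B{\left(z \right)} = 14 + 14 z$ ($B{\left(z \right)} = \left(z + \left(z + 2\right)\right) \left(-1 + 8\right) = \left(z + \left(2 + z\right)\right) 7 = \left(2 + 2 z\right) 7 = 14 + 14 z$)
$B{\left(-10 \right)} + 184 = \left(14 + 14 \left(-10\right)\right) + 184 = \left(14 - 140\right) + 184 = -126 + 184 = 58$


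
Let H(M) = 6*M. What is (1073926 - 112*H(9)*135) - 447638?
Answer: -190192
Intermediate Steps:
(1073926 - 112*H(9)*135) - 447638 = (1073926 - 112*(6*9)*135) - 447638 = (1073926 - 112*54*135) - 447638 = (1073926 - 6048*135) - 447638 = (1073926 - 1*816480) - 447638 = (1073926 - 816480) - 447638 = 257446 - 447638 = -190192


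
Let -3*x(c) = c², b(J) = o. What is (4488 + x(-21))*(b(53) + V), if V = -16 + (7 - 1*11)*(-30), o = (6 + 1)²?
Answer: 664173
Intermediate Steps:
o = 49 (o = 7² = 49)
b(J) = 49
V = 104 (V = -16 + (7 - 11)*(-30) = -16 - 4*(-30) = -16 + 120 = 104)
x(c) = -c²/3
(4488 + x(-21))*(b(53) + V) = (4488 - ⅓*(-21)²)*(49 + 104) = (4488 - ⅓*441)*153 = (4488 - 147)*153 = 4341*153 = 664173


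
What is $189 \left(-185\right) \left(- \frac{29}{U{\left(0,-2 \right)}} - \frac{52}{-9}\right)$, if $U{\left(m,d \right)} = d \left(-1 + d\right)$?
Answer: $- \frac{66045}{2} \approx -33023.0$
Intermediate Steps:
$189 \left(-185\right) \left(- \frac{29}{U{\left(0,-2 \right)}} - \frac{52}{-9}\right) = 189 \left(-185\right) \left(- \frac{29}{\left(-2\right) \left(-1 - 2\right)} - \frac{52}{-9}\right) = - 34965 \left(- \frac{29}{\left(-2\right) \left(-3\right)} - - \frac{52}{9}\right) = - 34965 \left(- \frac{29}{6} + \frac{52}{9}\right) = \left(-34965\right) \frac{17}{18} = - \frac{66045}{2}$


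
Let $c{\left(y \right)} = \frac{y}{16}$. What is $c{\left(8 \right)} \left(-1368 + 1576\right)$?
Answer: $104$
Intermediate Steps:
$c{\left(y \right)} = \frac{y}{16}$ ($c{\left(y \right)} = y \frac{1}{16} = \frac{y}{16}$)
$c{\left(8 \right)} \left(-1368 + 1576\right) = \frac{1}{16} \cdot 8 \left(-1368 + 1576\right) = \frac{1}{2} \cdot 208 = 104$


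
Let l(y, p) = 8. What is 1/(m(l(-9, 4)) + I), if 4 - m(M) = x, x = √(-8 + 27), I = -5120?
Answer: -5116/26173437 + √19/26173437 ≈ -0.00019530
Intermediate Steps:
x = √19 ≈ 4.3589
m(M) = 4 - √19
1/(m(l(-9, 4)) + I) = 1/((4 - √19) - 5120) = 1/(-5116 - √19)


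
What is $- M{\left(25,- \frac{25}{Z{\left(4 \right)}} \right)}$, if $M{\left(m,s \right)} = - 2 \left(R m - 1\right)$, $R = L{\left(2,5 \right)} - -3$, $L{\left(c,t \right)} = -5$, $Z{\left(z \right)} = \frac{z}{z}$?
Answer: $-102$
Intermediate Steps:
$Z{\left(z \right)} = 1$
$R = -2$ ($R = -5 - -3 = -5 + 3 = -2$)
$M{\left(m,s \right)} = 2 + 4 m$ ($M{\left(m,s \right)} = - 2 \left(- 2 m - 1\right) = - 2 \left(-1 - 2 m\right) = 2 + 4 m$)
$- M{\left(25,- \frac{25}{Z{\left(4 \right)}} \right)} = - (2 + 4 \cdot 25) = - (2 + 100) = \left(-1\right) 102 = -102$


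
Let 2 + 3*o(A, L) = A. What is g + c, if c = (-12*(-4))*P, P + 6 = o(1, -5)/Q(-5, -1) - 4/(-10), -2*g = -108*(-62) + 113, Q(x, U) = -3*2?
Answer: -110119/30 ≈ -3670.6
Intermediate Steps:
o(A, L) = -⅔ + A/3
Q(x, U) = -6
g = -6809/2 (g = -(-108*(-62) + 113)/2 = -(6696 + 113)/2 = -½*6809 = -6809/2 ≈ -3404.5)
P = -499/90 (P = -6 + ((-⅔ + (⅓)*1)/(-6) - 4/(-10)) = -6 + ((-⅔ + ⅓)*(-⅙) - 4*(-⅒)) = -6 + (-⅓*(-⅙) + ⅖) = -6 + (1/18 + ⅖) = -6 + 41/90 = -499/90 ≈ -5.5444)
c = -3992/15 (c = -12*(-4)*(-499/90) = 48*(-499/90) = -3992/15 ≈ -266.13)
g + c = -6809/2 - 3992/15 = -110119/30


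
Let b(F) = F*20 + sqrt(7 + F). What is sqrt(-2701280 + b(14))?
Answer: sqrt(-2701000 + sqrt(21)) ≈ 1643.5*I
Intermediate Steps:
b(F) = sqrt(7 + F) + 20*F (b(F) = 20*F + sqrt(7 + F) = sqrt(7 + F) + 20*F)
sqrt(-2701280 + b(14)) = sqrt(-2701280 + (sqrt(7 + 14) + 20*14)) = sqrt(-2701280 + (sqrt(21) + 280)) = sqrt(-2701280 + (280 + sqrt(21))) = sqrt(-2701000 + sqrt(21))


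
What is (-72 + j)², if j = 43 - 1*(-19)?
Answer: 100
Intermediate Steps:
j = 62 (j = 43 + 19 = 62)
(-72 + j)² = (-72 + 62)² = (-10)² = 100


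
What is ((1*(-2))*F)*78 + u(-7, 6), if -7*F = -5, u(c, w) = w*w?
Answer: -528/7 ≈ -75.429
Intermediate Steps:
u(c, w) = w**2
F = 5/7 (F = -1/7*(-5) = 5/7 ≈ 0.71429)
((1*(-2))*F)*78 + u(-7, 6) = ((1*(-2))*(5/7))*78 + 6**2 = -2*5/7*78 + 36 = -10/7*78 + 36 = -780/7 + 36 = -528/7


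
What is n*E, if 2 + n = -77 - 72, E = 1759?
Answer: -265609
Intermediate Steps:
n = -151 (n = -2 + (-77 - 72) = -2 - 149 = -151)
n*E = -151*1759 = -265609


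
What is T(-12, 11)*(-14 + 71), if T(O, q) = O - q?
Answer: -1311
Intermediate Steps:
T(-12, 11)*(-14 + 71) = (-12 - 1*11)*(-14 + 71) = (-12 - 11)*57 = -23*57 = -1311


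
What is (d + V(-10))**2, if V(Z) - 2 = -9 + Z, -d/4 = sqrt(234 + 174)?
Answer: 6817 + 272*sqrt(102) ≈ 9564.1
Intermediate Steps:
d = -8*sqrt(102) (d = -4*sqrt(234 + 174) = -8*sqrt(102) ≈ -80.796)
V(Z) = -7 + Z (V(Z) = 2 + (-9 + Z) = -7 + Z)
(d + V(-10))**2 = (-8*sqrt(102) + (-7 - 10))**2 = (-8*sqrt(102) - 17)**2 = (-17 - 8*sqrt(102))**2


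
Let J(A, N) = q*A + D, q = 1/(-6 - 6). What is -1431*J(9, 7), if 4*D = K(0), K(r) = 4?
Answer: -1431/4 ≈ -357.75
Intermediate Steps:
D = 1 (D = (¼)*4 = 1)
q = -1/12 (q = 1/(-12) = -1/12 ≈ -0.083333)
J(A, N) = 1 - A/12 (J(A, N) = -A/12 + 1 = 1 - A/12)
-1431*J(9, 7) = -1431*(1 - 1/12*9) = -1431*(1 - ¾) = -1431*¼ = -1431/4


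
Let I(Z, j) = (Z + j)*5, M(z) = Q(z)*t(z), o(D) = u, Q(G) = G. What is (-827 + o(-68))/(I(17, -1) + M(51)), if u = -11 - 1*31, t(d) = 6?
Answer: -869/386 ≈ -2.2513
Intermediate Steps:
u = -42 (u = -11 - 31 = -42)
o(D) = -42
M(z) = 6*z (M(z) = z*6 = 6*z)
I(Z, j) = 5*Z + 5*j
(-827 + o(-68))/(I(17, -1) + M(51)) = (-827 - 42)/((5*17 + 5*(-1)) + 6*51) = -869/((85 - 5) + 306) = -869/(80 + 306) = -869/386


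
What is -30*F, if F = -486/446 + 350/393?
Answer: 174490/29213 ≈ 5.9730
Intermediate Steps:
F = -17449/87639 (F = -486*1/446 + 350*(1/393) = -243/223 + 350/393 = -17449/87639 ≈ -0.19910)
-30*F = -30*(-17449/87639) = 174490/29213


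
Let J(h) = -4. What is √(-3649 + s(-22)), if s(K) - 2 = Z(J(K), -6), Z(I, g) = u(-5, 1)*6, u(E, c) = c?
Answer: I*√3641 ≈ 60.341*I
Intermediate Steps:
Z(I, g) = 6 (Z(I, g) = 1*6 = 6)
s(K) = 8 (s(K) = 2 + 6 = 8)
√(-3649 + s(-22)) = √(-3649 + 8) = √(-3641) = I*√3641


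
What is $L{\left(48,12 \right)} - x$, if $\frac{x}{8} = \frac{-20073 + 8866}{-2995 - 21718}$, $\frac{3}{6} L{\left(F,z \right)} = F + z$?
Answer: $\frac{2875904}{24713} \approx 116.37$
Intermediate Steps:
$L{\left(F,z \right)} = 2 F + 2 z$ ($L{\left(F,z \right)} = 2 \left(F + z\right) = 2 F + 2 z$)
$x = \frac{89656}{24713}$ ($x = 8 \frac{-20073 + 8866}{-2995 - 21718} = 8 \left(- \frac{11207}{-24713}\right) = 8 \left(\left(-11207\right) \left(- \frac{1}{24713}\right)\right) = 8 \cdot \frac{11207}{24713} = \frac{89656}{24713} \approx 3.6279$)
$L{\left(48,12 \right)} - x = \left(2 \cdot 48 + 2 \cdot 12\right) - \frac{89656}{24713} = \left(96 + 24\right) - \frac{89656}{24713} = 120 - \frac{89656}{24713} = \frac{2875904}{24713}$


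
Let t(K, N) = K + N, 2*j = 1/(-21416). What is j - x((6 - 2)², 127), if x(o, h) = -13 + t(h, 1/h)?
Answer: -620164655/5439664 ≈ -114.01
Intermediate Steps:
j = -1/42832 (j = (½)/(-21416) = (½)*(-1/21416) = -1/42832 ≈ -2.3347e-5)
x(o, h) = -13 + h + 1/h (x(o, h) = -13 + (h + 1/h) = -13 + h + 1/h)
j - x((6 - 2)², 127) = -1/42832 - (-13 + 127 + 1/127) = -1/42832 - 1*14479/127 = -1/42832 - 14479/127 = -620164655/5439664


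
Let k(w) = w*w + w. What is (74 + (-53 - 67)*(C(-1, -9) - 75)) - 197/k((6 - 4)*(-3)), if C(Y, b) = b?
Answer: 304423/30 ≈ 10147.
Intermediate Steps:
k(w) = w + w² (k(w) = w² + w = w + w²)
(74 + (-53 - 67)*(C(-1, -9) - 75)) - 197/k((6 - 4)*(-3)) = (74 + (-53 - 67)*(-9 - 75)) - 197*(-1/(3*(1 + (6 - 4)*(-3))*(6 - 4))) = (74 - 120*(-84)) - 197*(-1/(6*(1 + 2*(-3)))) = (74 + 10080) - 197*(-1/(6*(1 - 6))) = 10154 - 197/((-6*(-5))) = 10154 - 197/30 = 304423/30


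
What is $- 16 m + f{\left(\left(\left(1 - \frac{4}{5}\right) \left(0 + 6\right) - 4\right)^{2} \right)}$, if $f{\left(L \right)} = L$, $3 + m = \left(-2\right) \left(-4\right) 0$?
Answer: $\frac{1396}{25} \approx 55.84$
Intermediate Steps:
$m = -3$ ($m = -3 + \left(-2\right) \left(-4\right) 0 = -3 + 8 \cdot 0 = -3 + 0 = -3$)
$- 16 m + f{\left(\left(\left(1 - \frac{4}{5}\right) \left(0 + 6\right) - 4\right)^{2} \right)} = \left(-16\right) \left(-3\right) + \left(\left(1 - \frac{4}{5}\right) \left(0 + 6\right) - 4\right)^{2} = 48 + \left(\left(1 - \frac{4}{5}\right) 6 - 4\right)^{2} = 48 + \left(\frac{1}{5} \cdot 6 - 4\right)^{2} = 48 + \left(\frac{6}{5} - 4\right)^{2} = 48 + \left(- \frac{14}{5}\right)^{2} = 48 + \frac{196}{25} = \frac{1396}{25}$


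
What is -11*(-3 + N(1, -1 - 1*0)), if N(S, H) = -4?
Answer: 77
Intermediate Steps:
-11*(-3 + N(1, -1 - 1*0)) = -11*(-3 - 4) = -11*(-7) = 77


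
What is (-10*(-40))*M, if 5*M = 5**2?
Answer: 2000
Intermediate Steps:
M = 5 (M = (1/5)*5**2 = (1/5)*25 = 5)
(-10*(-40))*M = -10*(-40)*5 = 400*5 = 2000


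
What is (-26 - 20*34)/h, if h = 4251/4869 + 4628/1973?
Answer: -2260738374/10306985 ≈ -219.34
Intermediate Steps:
h = 10306985/3202179 (h = 4251*(1/4869) + 4628*(1/1973) = 1417/1623 + 4628/1973 = 10306985/3202179 ≈ 3.2187)
(-26 - 20*34)/h = (-26 - 20*34)/(10306985/3202179) = (-26 - 680)*(3202179/10306985) = -706*3202179/10306985 = -2260738374/10306985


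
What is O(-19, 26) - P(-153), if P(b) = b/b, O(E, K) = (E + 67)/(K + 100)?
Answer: -13/21 ≈ -0.61905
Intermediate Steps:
O(E, K) = (67 + E)/(100 + K)
P(b) = 1
O(-19, 26) - P(-153) = (67 - 19)/(100 + 26) - 1*1 = 48/126 - 1 = (1/126)*48 - 1 = 8/21 - 1 = -13/21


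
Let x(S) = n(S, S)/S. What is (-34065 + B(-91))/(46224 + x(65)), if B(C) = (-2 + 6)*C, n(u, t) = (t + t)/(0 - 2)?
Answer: -34429/46223 ≈ -0.74485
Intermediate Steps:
n(u, t) = -t (n(u, t) = (2*t)/(-2) = (2*t)*(-½) = -t)
B(C) = 4*C
x(S) = -1 (x(S) = (-S)/S = -1)
(-34065 + B(-91))/(46224 + x(65)) = (-34065 + 4*(-91))/(46224 - 1) = (-34065 - 364)/46223 = -34429*1/46223 = -34429/46223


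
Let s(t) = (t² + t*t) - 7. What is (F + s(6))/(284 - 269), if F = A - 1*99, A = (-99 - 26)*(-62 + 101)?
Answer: -4909/15 ≈ -327.27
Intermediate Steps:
A = -4875 (A = -125*39 = -4875)
s(t) = -7 + 2*t² (s(t) = (t² + t²) - 7 = 2*t² - 7 = -7 + 2*t²)
F = -4974 (F = -4875 - 1*99 = -4875 - 99 = -4974)
(F + s(6))/(284 - 269) = (-4974 + (-7 + 2*6²))/(284 - 269) = (-4974 + (-7 + 2*36))/15 = (-4974 + (-7 + 72))*(1/15) = (-4974 + 65)*(1/15) = -4909*1/15 = -4909/15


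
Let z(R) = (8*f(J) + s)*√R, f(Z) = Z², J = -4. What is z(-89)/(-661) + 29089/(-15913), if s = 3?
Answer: -29089/15913 - 131*I*√89/661 ≈ -1.828 - 1.8697*I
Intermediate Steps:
z(R) = 131*√R (z(R) = (8*(-4)² + 3)*√R = (8*16 + 3)*√R = (128 + 3)*√R = 131*√R)
z(-89)/(-661) + 29089/(-15913) = (131*√(-89))/(-661) + 29089/(-15913) = (131*(I*√89))*(-1/661) + 29089*(-1/15913) = (131*I*√89)*(-1/661) - 29089/15913 = -131*I*√89/661 - 29089/15913 = -29089/15913 - 131*I*√89/661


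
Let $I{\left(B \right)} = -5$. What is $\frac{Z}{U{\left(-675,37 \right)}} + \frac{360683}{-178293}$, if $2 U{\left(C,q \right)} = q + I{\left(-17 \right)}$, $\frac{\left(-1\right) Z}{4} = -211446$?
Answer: $\frac{18848949473}{356586} \approx 52860.0$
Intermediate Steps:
$Z = 845784$ ($Z = \left(-4\right) \left(-211446\right) = 845784$)
$U{\left(C,q \right)} = - \frac{5}{2} + \frac{q}{2}$ ($U{\left(C,q \right)} = \frac{q - 5}{2} = \frac{-5 + q}{2} = - \frac{5}{2} + \frac{q}{2}$)
$\frac{Z}{U{\left(-675,37 \right)}} + \frac{360683}{-178293} = \frac{845784}{- \frac{5}{2} + \frac{1}{2} \cdot 37} + \frac{360683}{-178293} = \frac{845784}{- \frac{5}{2} + \frac{37}{2}} + 360683 \left(- \frac{1}{178293}\right) = \frac{845784}{16} - \frac{360683}{178293} = 845784 \cdot \frac{1}{16} - \frac{360683}{178293} = \frac{105723}{2} - \frac{360683}{178293} = \frac{18848949473}{356586}$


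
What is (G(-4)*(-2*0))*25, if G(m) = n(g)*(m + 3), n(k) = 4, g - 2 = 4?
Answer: 0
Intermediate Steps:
g = 6 (g = 2 + 4 = 6)
G(m) = 12 + 4*m (G(m) = 4*(m + 3) = 4*(3 + m) = 12 + 4*m)
(G(-4)*(-2*0))*25 = ((12 + 4*(-4))*(-2*0))*25 = ((12 - 16)*0)*25 = -4*0*25 = 0*25 = 0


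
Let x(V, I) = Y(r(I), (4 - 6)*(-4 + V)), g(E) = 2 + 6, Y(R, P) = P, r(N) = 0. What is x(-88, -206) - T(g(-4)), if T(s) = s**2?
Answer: 120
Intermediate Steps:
g(E) = 8
x(V, I) = 8 - 2*V (x(V, I) = (4 - 6)*(-4 + V) = -2*(-4 + V) = 8 - 2*V)
x(-88, -206) - T(g(-4)) = (8 - 2*(-88)) - 1*8**2 = (8 + 176) - 1*64 = 184 - 64 = 120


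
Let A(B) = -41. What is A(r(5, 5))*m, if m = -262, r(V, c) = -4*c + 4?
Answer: 10742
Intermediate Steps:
r(V, c) = 4 - 4*c
A(r(5, 5))*m = -41*(-262) = 10742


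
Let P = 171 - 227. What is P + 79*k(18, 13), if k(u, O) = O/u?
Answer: 19/18 ≈ 1.0556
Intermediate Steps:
P = -56
P + 79*k(18, 13) = -56 + 79*(13/18) = -56 + 1027/18 = 19/18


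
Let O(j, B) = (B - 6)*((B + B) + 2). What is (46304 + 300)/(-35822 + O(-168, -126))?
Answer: -23302/1411 ≈ -16.515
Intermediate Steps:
O(j, B) = (-6 + B)*(2 + 2*B) (O(j, B) = (-6 + B)*(2*B + 2) = (-6 + B)*(2 + 2*B))
(46304 + 300)/(-35822 + O(-168, -126)) = (46304 + 300)/(-35822 + (-12 - 10*(-126) + 2*(-126)**2)) = 46604/(-35822 + (-12 + 1260 + 2*15876)) = 46604/(-35822 + (-12 + 1260 + 31752)) = 46604/(-35822 + 33000) = 46604/(-2822) = 46604*(-1/2822) = -23302/1411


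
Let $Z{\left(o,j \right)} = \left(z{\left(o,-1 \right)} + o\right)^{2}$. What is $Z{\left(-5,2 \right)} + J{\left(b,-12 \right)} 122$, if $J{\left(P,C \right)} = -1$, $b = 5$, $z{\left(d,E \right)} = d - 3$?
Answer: $47$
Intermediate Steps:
$z{\left(d,E \right)} = -3 + d$
$Z{\left(o,j \right)} = \left(-3 + 2 o\right)^{2}$ ($Z{\left(o,j \right)} = \left(\left(-3 + o\right) + o\right)^{2} = \left(-3 + 2 o\right)^{2}$)
$Z{\left(-5,2 \right)} + J{\left(b,-12 \right)} 122 = \left(-3 + 2 \left(-5\right)\right)^{2} - 122 = \left(-3 - 10\right)^{2} - 122 = \left(-13\right)^{2} - 122 = 169 - 122 = 47$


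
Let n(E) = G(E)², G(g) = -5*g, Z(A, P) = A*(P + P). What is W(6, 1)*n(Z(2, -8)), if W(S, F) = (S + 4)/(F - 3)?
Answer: -128000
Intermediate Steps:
W(S, F) = (4 + S)/(-3 + F)
Z(A, P) = 2*A*P (Z(A, P) = A*(2*P) = 2*A*P)
n(E) = 25*E² (n(E) = (-5*E)² = 25*E²)
W(6, 1)*n(Z(2, -8)) = ((4 + 6)/(-3 + 1))*(25*(2*2*(-8))²) = (10/(-2))*(25*(-32)²) = (-½*10)*(25*1024) = -5*25600 = -128000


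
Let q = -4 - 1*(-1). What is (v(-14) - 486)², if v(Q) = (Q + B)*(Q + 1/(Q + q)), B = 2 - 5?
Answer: 61009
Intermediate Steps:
q = -3 (q = -4 + 1 = -3)
B = -3
v(Q) = (-3 + Q)*(Q + 1/(-3 + Q)) (v(Q) = (Q - 3)*(Q + 1/(Q - 3)) = (-3 + Q)*(Q + 1/(-3 + Q)))
(v(-14) - 486)² = ((1 + (-14)² - 3*(-14)) - 486)² = ((1 + 196 + 42) - 486)² = (239 - 486)² = (-247)² = 61009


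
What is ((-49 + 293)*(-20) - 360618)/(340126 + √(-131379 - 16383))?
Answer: -62157686374/57842921819 + 548247*I*√16418/57842921819 ≈ -1.0746 + 0.0012145*I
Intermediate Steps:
((-49 + 293)*(-20) - 360618)/(340126 + √(-131379 - 16383)) = (244*(-20) - 360618)/(340126 + √(-147762)) = (-4880 - 360618)/(340126 + 3*I*√16418) = -365498/(340126 + 3*I*√16418)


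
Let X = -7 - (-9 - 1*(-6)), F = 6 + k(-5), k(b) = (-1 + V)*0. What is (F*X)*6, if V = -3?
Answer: -144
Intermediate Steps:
k(b) = 0 (k(b) = (-1 - 3)*0 = -4*0 = 0)
F = 6 (F = 6 + 0 = 6)
X = -4 (X = -7 - (-9 + 6) = -7 - 1*(-3) = -7 + 3 = -4)
(F*X)*6 = (6*(-4))*6 = -24*6 = -144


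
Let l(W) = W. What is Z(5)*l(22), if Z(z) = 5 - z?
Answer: 0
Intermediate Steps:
Z(5)*l(22) = (5 - 1*5)*22 = (5 - 5)*22 = 0*22 = 0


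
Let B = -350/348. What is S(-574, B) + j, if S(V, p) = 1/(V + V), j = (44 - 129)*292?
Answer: -28493361/1148 ≈ -24820.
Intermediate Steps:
B = -175/174 (B = -350*1/348 = -175/174 ≈ -1.0057)
j = -24820 (j = -85*292 = -24820)
S(V, p) = 1/(2*V)
S(-574, B) + j = (½)/(-574) - 24820 = (½)*(-1/574) - 24820 = -1/1148 - 24820 = -28493361/1148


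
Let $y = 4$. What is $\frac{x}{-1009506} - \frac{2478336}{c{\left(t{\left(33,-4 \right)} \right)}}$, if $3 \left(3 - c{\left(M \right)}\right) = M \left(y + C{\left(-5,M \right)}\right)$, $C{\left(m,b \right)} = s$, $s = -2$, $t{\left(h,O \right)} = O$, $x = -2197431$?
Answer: $- \frac{2501882609907}{5720534} \approx -4.3735 \cdot 10^{5}$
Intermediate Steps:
$C{\left(m,b \right)} = -2$
$c{\left(M \right)} = 3 - \frac{2 M}{3}$ ($c{\left(M \right)} = 3 - \frac{M \left(4 - 2\right)}{3} = 3 - \frac{M 2}{3} = 3 - \frac{2 M}{3}$)
$\frac{x}{-1009506} - \frac{2478336}{c{\left(t{\left(33,-4 \right)} \right)}} = - \frac{2197431}{-1009506} - \frac{2478336}{3 - - \frac{8}{3}} = \left(-2197431\right) \left(- \frac{1}{1009506}\right) - \frac{2478336}{3 + \frac{8}{3}} = \frac{732477}{336502} - \frac{2478336}{\frac{17}{3}} = \frac{732477}{336502} - \frac{7435008}{17} = - \frac{2501882609907}{5720534}$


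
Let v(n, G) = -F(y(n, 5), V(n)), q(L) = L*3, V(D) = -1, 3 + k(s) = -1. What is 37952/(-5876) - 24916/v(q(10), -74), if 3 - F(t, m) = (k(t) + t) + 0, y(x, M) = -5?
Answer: 9121937/4407 ≈ 2069.9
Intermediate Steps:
k(s) = -4 (k(s) = -3 - 1 = -4)
F(t, m) = 7 - t (F(t, m) = 3 - ((-4 + t) + 0) = 3 - (-4 + t) = 3 + (4 - t) = 7 - t)
q(L) = 3*L
v(n, G) = -12 (v(n, G) = -(7 - 1*(-5)) = -(7 + 5) = -1*12 = -12)
37952/(-5876) - 24916/v(q(10), -74) = 37952/(-5876) - 24916/(-12) = 37952*(-1/5876) - 24916*(-1/12) = -9488/1469 + 6229/3 = 9121937/4407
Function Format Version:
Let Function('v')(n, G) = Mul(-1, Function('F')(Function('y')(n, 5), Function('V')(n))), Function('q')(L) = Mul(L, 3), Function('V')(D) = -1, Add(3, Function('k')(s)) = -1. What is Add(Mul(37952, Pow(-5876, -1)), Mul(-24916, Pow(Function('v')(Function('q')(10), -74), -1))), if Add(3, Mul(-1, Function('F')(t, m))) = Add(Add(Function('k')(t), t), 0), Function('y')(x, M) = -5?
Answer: Rational(9121937, 4407) ≈ 2069.9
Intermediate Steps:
Function('k')(s) = -4 (Function('k')(s) = Add(-3, -1) = -4)
Function('F')(t, m) = Add(7, Mul(-1, t)) (Function('F')(t, m) = Add(3, Mul(-1, Add(Add(-4, t), 0))) = Add(3, Mul(-1, Add(-4, t))) = Add(3, Add(4, Mul(-1, t))) = Add(7, Mul(-1, t)))
Function('q')(L) = Mul(3, L)
Function('v')(n, G) = -12 (Function('v')(n, G) = Mul(-1, Add(7, Mul(-1, -5))) = Mul(-1, Add(7, 5)) = Mul(-1, 12) = -12)
Add(Mul(37952, Pow(-5876, -1)), Mul(-24916, Pow(Function('v')(Function('q')(10), -74), -1))) = Add(Mul(37952, Pow(-5876, -1)), Mul(-24916, Pow(-12, -1))) = Add(Mul(37952, Rational(-1, 5876)), Mul(-24916, Rational(-1, 12))) = Add(Rational(-9488, 1469), Rational(6229, 3)) = Rational(9121937, 4407)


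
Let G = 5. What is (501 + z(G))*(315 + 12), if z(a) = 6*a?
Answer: 173637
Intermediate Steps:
(501 + z(G))*(315 + 12) = (501 + 6*5)*(315 + 12) = (501 + 30)*327 = 531*327 = 173637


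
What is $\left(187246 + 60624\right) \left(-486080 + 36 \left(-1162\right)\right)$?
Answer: $-130853547440$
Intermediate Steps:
$\left(187246 + 60624\right) \left(-486080 + 36 \left(-1162\right)\right) = 247870 \left(-486080 - 41832\right) = 247870 \left(-527912\right) = -130853547440$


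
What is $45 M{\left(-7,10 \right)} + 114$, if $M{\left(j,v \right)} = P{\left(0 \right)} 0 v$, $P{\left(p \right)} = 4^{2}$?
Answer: $114$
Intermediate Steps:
$P{\left(p \right)} = 16$
$M{\left(j,v \right)} = 0$ ($M{\left(j,v \right)} = 16 \cdot 0 v = 16 \cdot 0 = 0$)
$45 M{\left(-7,10 \right)} + 114 = 45 \cdot 0 + 114 = 0 + 114 = 114$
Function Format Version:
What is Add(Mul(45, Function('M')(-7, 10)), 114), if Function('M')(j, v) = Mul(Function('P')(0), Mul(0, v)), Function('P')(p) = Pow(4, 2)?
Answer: 114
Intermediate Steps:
Function('P')(p) = 16
Function('M')(j, v) = 0 (Function('M')(j, v) = Mul(16, Mul(0, v)) = Mul(16, 0) = 0)
Add(Mul(45, Function('M')(-7, 10)), 114) = Add(Mul(45, 0), 114) = Add(0, 114) = 114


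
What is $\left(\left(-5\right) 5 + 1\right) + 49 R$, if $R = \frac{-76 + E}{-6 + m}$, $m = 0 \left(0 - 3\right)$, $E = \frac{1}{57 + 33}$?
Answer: $\frac{322151}{540} \approx 596.58$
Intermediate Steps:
$E = \frac{1}{90} \approx 0.011111$
$m = 0$ ($m = 0 \left(-3\right) = 0$)
$R = \frac{6839}{540}$ ($R = \frac{-76 + \frac{1}{90}}{-6 + 0} = - \frac{6839}{90 \left(-6\right)} = \left(- \frac{6839}{90}\right) \left(- \frac{1}{6}\right) = \frac{6839}{540} \approx 12.665$)
$\left(\left(-5\right) 5 + 1\right) + 49 R = \left(\left(-5\right) 5 + 1\right) + 49 \cdot \frac{6839}{540} = \left(-25 + 1\right) + \frac{335111}{540} = -24 + \frac{335111}{540} = \frac{322151}{540}$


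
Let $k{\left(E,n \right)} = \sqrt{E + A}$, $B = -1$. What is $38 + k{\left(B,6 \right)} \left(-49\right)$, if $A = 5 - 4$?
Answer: $38$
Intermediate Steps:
$A = 1$ ($A = 5 - 4 = 1$)
$k{\left(E,n \right)} = \sqrt{1 + E}$ ($k{\left(E,n \right)} = \sqrt{E + 1} = \sqrt{1 + E}$)
$38 + k{\left(B,6 \right)} \left(-49\right) = 38 + \sqrt{1 - 1} \left(-49\right) = 38 + \sqrt{0} \left(-49\right) = 38 + 0 \left(-49\right) = 38 + 0 = 38$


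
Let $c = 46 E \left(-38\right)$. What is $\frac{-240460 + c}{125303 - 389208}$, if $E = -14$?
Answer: $\frac{215988}{263905} \approx 0.81843$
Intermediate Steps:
$c = 24472$ ($c = 46 \left(-14\right) \left(-38\right) = \left(-644\right) \left(-38\right) = 24472$)
$\frac{-240460 + c}{125303 - 389208} = \frac{-240460 + 24472}{125303 - 389208} = - \frac{215988}{-263905} = \left(-215988\right) \left(- \frac{1}{263905}\right) = \frac{215988}{263905}$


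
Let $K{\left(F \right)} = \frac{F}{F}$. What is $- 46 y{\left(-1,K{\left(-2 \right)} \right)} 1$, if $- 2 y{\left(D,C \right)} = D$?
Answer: $-23$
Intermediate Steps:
$K{\left(F \right)} = 1$
$y{\left(D,C \right)} = - \frac{D}{2}$
$- 46 y{\left(-1,K{\left(-2 \right)} \right)} 1 = - 46 \left(\left(- \frac{1}{2}\right) \left(-1\right)\right) 1 = \left(-46\right) \frac{1}{2} \cdot 1 = \left(-23\right) 1 = -23$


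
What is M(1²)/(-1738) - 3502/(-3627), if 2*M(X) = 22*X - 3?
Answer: 12104039/12607452 ≈ 0.96007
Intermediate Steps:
M(X) = -3/2 + 11*X (M(X) = (22*X - 3)/2 = (-3 + 22*X)/2 = -3/2 + 11*X)
M(1²)/(-1738) - 3502/(-3627) = (-3/2 + 11*1²)/(-1738) - 3502/(-3627) = (-3/2 + 11*1)*(-1/1738) - 3502*(-1/3627) = (-3/2 + 11)*(-1/1738) + 3502/3627 = (19/2)*(-1/1738) + 3502/3627 = -19/3476 + 3502/3627 = 12104039/12607452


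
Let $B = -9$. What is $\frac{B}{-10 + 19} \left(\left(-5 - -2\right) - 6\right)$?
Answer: $9$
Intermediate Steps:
$\frac{B}{-10 + 19} \left(\left(-5 - -2\right) - 6\right) = - \frac{9}{-10 + 19} \left(\left(-5 - -2\right) - 6\right) = - \frac{9}{9} \left(\left(-5 + 2\right) - 6\right) = \left(-9\right) \frac{1}{9} \left(-3 - 6\right) = \left(-1\right) \left(-9\right) = 9$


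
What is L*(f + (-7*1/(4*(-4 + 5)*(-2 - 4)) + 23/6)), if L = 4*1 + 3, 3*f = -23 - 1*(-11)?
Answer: 7/8 ≈ 0.87500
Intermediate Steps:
f = -4 (f = (-23 - 1*(-11))/3 = (-23 + 11)/3 = (⅓)*(-12) = -4)
L = 7 (L = 4 + 3 = 7)
L*(f + (-7*1/(4*(-4 + 5)*(-2 - 4)) + 23/6)) = 7*(-4 + (-7*1/(4*(-4 + 5)*(-2 - 4)) + 23/6)) = 7*(-4 + (-7/(4*(1*(-6))) + 23*(⅙))) = 7*(-4 + (-7/(4*(-6)) + 23/6)) = 7*(-4 + (-7/(-24) + 23/6)) = 7*(-4 + (-7*(-1/24) + 23/6)) = 7*(-4 + (7/24 + 23/6)) = 7*(-4 + 33/8) = 7*(⅛) = 7/8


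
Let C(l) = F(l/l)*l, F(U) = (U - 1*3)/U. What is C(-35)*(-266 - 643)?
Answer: -63630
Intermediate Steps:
F(U) = (-3 + U)/U (F(U) = (U - 3)/U = (-3 + U)/U)
C(l) = -2*l (C(l) = ((-3 + l/l)/((l/l)))*l = ((-3 + 1)/1)*l = (1*(-2))*l = -2*l)
C(-35)*(-266 - 643) = (-2*(-35))*(-266 - 643) = 70*(-909) = -63630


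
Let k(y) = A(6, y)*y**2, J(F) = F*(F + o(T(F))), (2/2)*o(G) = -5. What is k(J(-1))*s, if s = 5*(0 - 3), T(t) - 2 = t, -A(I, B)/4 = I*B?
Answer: 77760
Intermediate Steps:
A(I, B) = -4*B*I (A(I, B) = -4*I*B = -4*B*I)
T(t) = 2 + t
o(G) = -5
J(F) = F*(-5 + F) (J(F) = F*(F - 5) = F*(-5 + F))
s = -15 (s = 5*(-3) = -15)
k(y) = -24*y**3 (k(y) = (-4*y*6)*y**2 = (-24*y)*y**2 = -24*y**3)
k(J(-1))*s = -24*(-(-5 - 1)**3)*(-15) = -24*(-1*(-6))**3*(-15) = -24*6**3*(-15) = -24*216*(-15) = -5184*(-15) = 77760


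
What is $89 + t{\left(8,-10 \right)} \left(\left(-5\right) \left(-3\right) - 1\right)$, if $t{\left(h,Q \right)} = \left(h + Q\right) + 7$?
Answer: $159$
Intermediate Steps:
$t{\left(h,Q \right)} = 7 + Q + h$ ($t{\left(h,Q \right)} = \left(Q + h\right) + 7 = 7 + Q + h$)
$89 + t{\left(8,-10 \right)} \left(\left(-5\right) \left(-3\right) - 1\right) = 89 + \left(7 - 10 + 8\right) \left(\left(-5\right) \left(-3\right) - 1\right) = 89 + 5 \left(15 - 1\right) = 89 + 5 \cdot 14 = 89 + 70 = 159$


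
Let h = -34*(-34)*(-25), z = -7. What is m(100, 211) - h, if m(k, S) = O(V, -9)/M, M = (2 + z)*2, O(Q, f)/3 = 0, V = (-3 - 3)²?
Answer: 28900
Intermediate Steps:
V = 36 (V = (-6)² = 36)
O(Q, f) = 0 (O(Q, f) = 3*0 = 0)
M = -10 (M = (2 - 7)*2 = -5*2 = -10)
m(k, S) = 0 (m(k, S) = 0/(-10) = 0*(-⅒) = 0)
h = -28900 (h = 1156*(-25) = -28900)
m(100, 211) - h = 0 - 1*(-28900) = 0 + 28900 = 28900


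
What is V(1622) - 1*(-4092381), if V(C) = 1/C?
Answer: 6637841983/1622 ≈ 4.0924e+6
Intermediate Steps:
V(1622) - 1*(-4092381) = 1/1622 - 1*(-4092381) = 1/1622 + 4092381 = 6637841983/1622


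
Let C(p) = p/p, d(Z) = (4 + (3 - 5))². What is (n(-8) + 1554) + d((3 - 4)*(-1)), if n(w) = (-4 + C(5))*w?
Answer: 1582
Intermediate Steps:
d(Z) = 4 (d(Z) = (4 - 2)² = 2² = 4)
C(p) = 1
n(w) = -3*w (n(w) = (-4 + 1)*w = -3*w)
(n(-8) + 1554) + d((3 - 4)*(-1)) = (-3*(-8) + 1554) + 4 = (24 + 1554) + 4 = 1578 + 4 = 1582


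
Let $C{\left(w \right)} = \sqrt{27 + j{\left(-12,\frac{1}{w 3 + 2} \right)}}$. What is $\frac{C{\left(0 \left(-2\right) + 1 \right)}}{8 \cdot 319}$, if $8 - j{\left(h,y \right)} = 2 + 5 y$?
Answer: $\frac{\sqrt{2}}{638} \approx 0.0022166$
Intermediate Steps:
$j{\left(h,y \right)} = 6 - 5 y$ ($j{\left(h,y \right)} = 8 - \left(2 + 5 y\right) = 6 - 5 y$)
$C{\left(w \right)} = \sqrt{33 - \frac{5}{2 + 3 w}}$ ($C{\left(w \right)} = \sqrt{27 + \left(6 - \frac{5}{w 3 + 2}\right)} = \sqrt{27 + \left(6 - \frac{5}{3 w + 2}\right)} = \sqrt{27 + \left(6 - \frac{5}{2 + 3 w}\right)} = \sqrt{33 - \frac{5}{2 + 3 w}}$)
$\frac{C{\left(0 \left(-2\right) + 1 \right)}}{8 \cdot 319} = \frac{\sqrt{\frac{61 + 99 \left(0 \left(-2\right) + 1\right)}{2 + 3 \left(0 \left(-2\right) + 1\right)}}}{8 \cdot 319} = \frac{\sqrt{\frac{61 + 99 \left(0 + 1\right)}{2 + 3 \left(0 + 1\right)}}}{2552} = \sqrt{\frac{61 + 99 \cdot 1}{2 + 3 \cdot 1}} \cdot \frac{1}{2552} = \sqrt{\frac{61 + 99}{2 + 3}} \cdot \frac{1}{2552} = \sqrt{\frac{1}{5} \cdot 160} \cdot \frac{1}{2552} = \sqrt{32} \cdot \frac{1}{2552} = 4 \sqrt{2} \cdot \frac{1}{2552} = \frac{\sqrt{2}}{638}$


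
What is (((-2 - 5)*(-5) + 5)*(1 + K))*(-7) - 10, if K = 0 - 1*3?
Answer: 550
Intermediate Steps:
K = -3 (K = 0 - 3 = -3)
(((-2 - 5)*(-5) + 5)*(1 + K))*(-7) - 10 = (((-2 - 5)*(-5) + 5)*(1 - 3))*(-7) - 10 = ((-7*(-5) + 5)*(-2))*(-7) - 10 = ((35 + 5)*(-2))*(-7) - 10 = (40*(-2))*(-7) - 10 = -80*(-7) - 10 = 560 - 10 = 550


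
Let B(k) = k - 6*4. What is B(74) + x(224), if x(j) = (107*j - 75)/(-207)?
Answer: -13543/207 ≈ -65.425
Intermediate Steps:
x(j) = 25/69 - 107*j/207 (x(j) = (-75 + 107*j)*(-1/207) = 25/69 - 107*j/207)
B(k) = -24 + k (B(k) = k - 24 = -24 + k)
B(74) + x(224) = (-24 + 74) + (25/69 - 107/207*224) = 50 + (25/69 - 23968/207) = 50 - 23893/207 = -13543/207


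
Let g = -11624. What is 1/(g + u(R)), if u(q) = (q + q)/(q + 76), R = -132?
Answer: -7/81335 ≈ -8.6064e-5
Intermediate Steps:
u(q) = 2*q/(76 + q) (u(q) = (2*q)/(76 + q) = 2*q/(76 + q))
1/(g + u(R)) = 1/(-11624 + 2*(-132)/(76 - 132)) = 1/(-11624 + 2*(-132)/(-56)) = 1/(-11624 + 2*(-132)*(-1/56)) = 1/(-11624 + 33/7) = 1/(-81335/7) = -7/81335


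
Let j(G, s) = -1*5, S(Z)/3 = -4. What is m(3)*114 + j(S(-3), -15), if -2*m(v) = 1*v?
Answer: -176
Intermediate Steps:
S(Z) = -12 (S(Z) = 3*(-4) = -12)
m(v) = -v/2
j(G, s) = -5
m(3)*114 + j(S(-3), -15) = -½*3*114 - 5 = -3/2*114 - 5 = -171 - 5 = -176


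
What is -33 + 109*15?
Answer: 1602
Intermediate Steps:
-33 + 109*15 = -33 + 1635 = 1602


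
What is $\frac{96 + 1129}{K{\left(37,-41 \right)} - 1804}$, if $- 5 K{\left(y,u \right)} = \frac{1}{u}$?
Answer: $- \frac{251125}{369819} \approx -0.67905$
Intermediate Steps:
$K{\left(y,u \right)} = - \frac{1}{5 u}$
$\frac{96 + 1129}{K{\left(37,-41 \right)} - 1804} = \frac{96 + 1129}{- \frac{1}{5 \left(-41\right)} - 1804} = \frac{1225}{\left(- \frac{1}{5}\right) \left(- \frac{1}{41}\right) - 1804} = \frac{1225}{\frac{1}{205} - 1804} = \frac{1225}{- \frac{369819}{205}} = 1225 \left(- \frac{205}{369819}\right) = - \frac{251125}{369819}$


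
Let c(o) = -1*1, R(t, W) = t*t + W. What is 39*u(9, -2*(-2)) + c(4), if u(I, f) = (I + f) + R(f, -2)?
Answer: 1052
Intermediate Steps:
R(t, W) = W + t² (R(t, W) = t² + W = W + t²)
c(o) = -1
u(I, f) = -2 + I + f + f² (u(I, f) = (I + f) + (-2 + f²) = -2 + I + f + f²)
39*u(9, -2*(-2)) + c(4) = 39*(-2 + 9 - 2*(-2) + (-2*(-2))²) - 1 = 39*(-2 + 9 + 4 + 4²) - 1 = 39*(-2 + 9 + 4 + 16) - 1 = 39*27 - 1 = 1053 - 1 = 1052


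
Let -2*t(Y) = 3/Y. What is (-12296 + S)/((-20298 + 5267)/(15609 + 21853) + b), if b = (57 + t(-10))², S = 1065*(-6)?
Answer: -140002986400/24468090019 ≈ -5.7219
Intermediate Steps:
S = -6390
t(Y) = -3/(2*Y)
b = 1306449/400 (b = (57 - 3/2/(-10))² = (57 - 3/2*(-⅒))² = (57 + 3/20)² = (1143/20)² = 1306449/400 ≈ 3266.1)
(-12296 + S)/((-20298 + 5267)/(15609 + 21853) + b) = (-12296 - 6390)/((-20298 + 5267)/(15609 + 21853) + 1306449/400) = -18686/(-15031/37462 + 1306449/400) = -18686/24468090019/7492400 = -18686*7492400/24468090019 = -140002986400/24468090019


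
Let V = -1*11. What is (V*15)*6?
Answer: -990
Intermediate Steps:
V = -11
(V*15)*6 = -11*15*6 = -165*6 = -990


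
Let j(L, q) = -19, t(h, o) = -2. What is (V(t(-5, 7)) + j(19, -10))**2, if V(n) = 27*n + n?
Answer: 5625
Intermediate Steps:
V(n) = 28*n
(V(t(-5, 7)) + j(19, -10))**2 = (28*(-2) - 19)**2 = (-56 - 19)**2 = (-75)**2 = 5625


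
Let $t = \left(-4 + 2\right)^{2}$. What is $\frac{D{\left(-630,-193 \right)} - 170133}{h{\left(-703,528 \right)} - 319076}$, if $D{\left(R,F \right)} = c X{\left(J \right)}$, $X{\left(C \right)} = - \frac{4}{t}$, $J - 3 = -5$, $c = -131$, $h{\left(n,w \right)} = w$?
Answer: $\frac{85001}{159274} \approx 0.53368$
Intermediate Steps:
$t = 4$ ($t = \left(-2\right)^{2} = 4$)
$J = -2$ ($J = 3 - 5 = -2$)
$X{\left(C \right)} = -1$ ($X{\left(C \right)} = - \frac{4}{4} = \left(-4\right) \frac{1}{4} = -1$)
$D{\left(R,F \right)} = 131$ ($D{\left(R,F \right)} = \left(-131\right) \left(-1\right) = 131$)
$\frac{D{\left(-630,-193 \right)} - 170133}{h{\left(-703,528 \right)} - 319076} = \frac{131 - 170133}{528 - 319076} = - \frac{170002}{-318548} = \left(-170002\right) \left(- \frac{1}{318548}\right) = \frac{85001}{159274}$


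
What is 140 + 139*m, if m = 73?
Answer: 10287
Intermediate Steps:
140 + 139*m = 140 + 139*73 = 140 + 10147 = 10287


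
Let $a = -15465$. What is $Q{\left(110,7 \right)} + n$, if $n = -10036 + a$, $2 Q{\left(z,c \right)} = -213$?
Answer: $- \frac{51215}{2} \approx -25608.0$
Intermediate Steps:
$Q{\left(z,c \right)} = - \frac{213}{2}$ ($Q{\left(z,c \right)} = \frac{1}{2} \left(-213\right) = - \frac{213}{2}$)
$n = -25501$ ($n = -10036 - 15465 = -25501$)
$Q{\left(110,7 \right)} + n = - \frac{213}{2} - 25501 = - \frac{51215}{2}$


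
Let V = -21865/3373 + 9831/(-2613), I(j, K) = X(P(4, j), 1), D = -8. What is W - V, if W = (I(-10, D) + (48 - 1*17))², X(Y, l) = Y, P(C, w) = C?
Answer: 3629004411/2937883 ≈ 1235.2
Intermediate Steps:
I(j, K) = 4
V = -30097736/2937883 (V = -21865*1/3373 + 9831*(-1/2613) = -21865/3373 - 3277/871 = -30097736/2937883 ≈ -10.245)
W = 1225 (W = (4 + (48 - 1*17))² = (4 + (48 - 17))² = (4 + 31)² = 35² = 1225)
W - V = 1225 - 1*(-30097736/2937883) = 1225 + 30097736/2937883 = 3629004411/2937883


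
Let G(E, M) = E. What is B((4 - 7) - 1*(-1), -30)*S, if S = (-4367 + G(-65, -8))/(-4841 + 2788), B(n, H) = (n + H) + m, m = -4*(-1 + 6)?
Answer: -230464/2053 ≈ -112.26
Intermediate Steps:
m = -20 (m = -4*5 = -20)
B(n, H) = -20 + H + n (B(n, H) = (n + H) - 20 = (H + n) - 20 = -20 + H + n)
S = 4432/2053 (S = (-4367 - 65)/(-4841 + 2788) = -4432/(-2053) = -4432*(-1/2053) = 4432/2053 ≈ 2.1588)
B((4 - 7) - 1*(-1), -30)*S = (-20 - 30 + ((4 - 7) - 1*(-1)))*(4432/2053) = (-20 - 30 + (-3 + 1))*(4432/2053) = (-20 - 30 - 2)*(4432/2053) = -52*4432/2053 = -230464/2053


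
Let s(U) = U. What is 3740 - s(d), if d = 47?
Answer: 3693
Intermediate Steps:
3740 - s(d) = 3740 - 1*47 = 3740 - 47 = 3693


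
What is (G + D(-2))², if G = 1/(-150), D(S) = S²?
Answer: 358801/22500 ≈ 15.947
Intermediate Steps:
G = -1/150 ≈ -0.0066667
(G + D(-2))² = (-1/150 + (-2)²)² = (-1/150 + 4)² = (599/150)² = 358801/22500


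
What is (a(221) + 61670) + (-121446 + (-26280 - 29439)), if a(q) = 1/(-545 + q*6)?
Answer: -90201594/781 ≈ -1.1550e+5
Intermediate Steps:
a(q) = 1/(-545 + 6*q)
(a(221) + 61670) + (-121446 + (-26280 - 29439)) = (1/(-545 + 6*221) + 61670) + (-121446 + (-26280 - 29439)) = (1/(-545 + 1326) + 61670) + (-121446 - 55719) = (1/781 + 61670) - 177165 = 48164271/781 - 177165 = -90201594/781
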